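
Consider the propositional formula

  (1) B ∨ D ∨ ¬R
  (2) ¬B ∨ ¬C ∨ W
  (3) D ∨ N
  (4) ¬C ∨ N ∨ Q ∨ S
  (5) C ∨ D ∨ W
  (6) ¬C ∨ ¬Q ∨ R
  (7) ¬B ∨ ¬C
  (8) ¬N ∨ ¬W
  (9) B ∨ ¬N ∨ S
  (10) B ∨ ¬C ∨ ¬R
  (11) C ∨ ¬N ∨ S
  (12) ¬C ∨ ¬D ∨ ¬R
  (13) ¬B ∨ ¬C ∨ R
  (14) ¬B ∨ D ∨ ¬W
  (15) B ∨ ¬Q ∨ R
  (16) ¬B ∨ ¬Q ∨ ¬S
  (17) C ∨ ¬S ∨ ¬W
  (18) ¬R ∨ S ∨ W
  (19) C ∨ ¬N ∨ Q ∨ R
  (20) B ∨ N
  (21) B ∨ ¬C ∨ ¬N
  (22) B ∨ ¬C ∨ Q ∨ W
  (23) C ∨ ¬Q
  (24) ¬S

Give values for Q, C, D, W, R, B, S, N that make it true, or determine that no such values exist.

Q = False, C = False, D = True, W = True, R = True, B = True, S = False, N = False

Unit clause (¬S) forces S = False.
Set Q = False.
Try C = True:
  (¬C ∨ N ∨ Q ∨ S) forces N = True.
  (¬B ∨ ¬C) forces B = False.
  clause (B ∨ ¬N ∨ S) is falsified — backtrack.
So C = False.
  then (C ∨ ¬N ∨ S) forces N = False.
  then (B ∨ N) forces B = True.
  then (D ∨ N) forces D = True.
Set W = True.
Set R = True.
All clauses satisfied.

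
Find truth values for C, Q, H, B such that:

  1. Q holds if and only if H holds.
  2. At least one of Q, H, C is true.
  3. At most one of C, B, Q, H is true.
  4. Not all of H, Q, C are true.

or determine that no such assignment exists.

C=T; Q=F; H=F; B=F

  (1) Q=F, H=F — same ✓
  (2) {Q, H, C}: 1 true — at least one ✓
  (3) {C, B, Q, H}: 1 true — at most one ✓
  (4) {H, Q, C}: 1/3 true — not all ✓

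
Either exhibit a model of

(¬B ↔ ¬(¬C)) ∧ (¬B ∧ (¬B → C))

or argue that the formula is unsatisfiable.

C=T; B=F

  ¬B ↔ ¬(¬C) = True
    ¬B = True
    ¬(¬C) = True
      ¬C = False
  ¬B ∧ (¬B → C) = True
    ¬B = True
    ¬B → C = True
      ¬B = True
Both conjuncts True, so the formula holds.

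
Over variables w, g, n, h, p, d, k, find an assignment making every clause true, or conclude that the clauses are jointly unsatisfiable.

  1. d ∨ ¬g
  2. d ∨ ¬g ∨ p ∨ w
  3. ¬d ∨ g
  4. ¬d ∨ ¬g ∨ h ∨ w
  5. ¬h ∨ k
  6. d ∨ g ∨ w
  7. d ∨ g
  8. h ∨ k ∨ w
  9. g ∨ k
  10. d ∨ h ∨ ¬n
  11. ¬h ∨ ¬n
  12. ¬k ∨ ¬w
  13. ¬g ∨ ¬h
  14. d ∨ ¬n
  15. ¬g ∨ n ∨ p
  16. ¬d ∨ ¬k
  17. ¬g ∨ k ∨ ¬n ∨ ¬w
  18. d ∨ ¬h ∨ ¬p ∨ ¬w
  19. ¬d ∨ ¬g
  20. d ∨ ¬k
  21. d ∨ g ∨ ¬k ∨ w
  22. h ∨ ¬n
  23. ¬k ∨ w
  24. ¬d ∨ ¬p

UNSATISFIABLE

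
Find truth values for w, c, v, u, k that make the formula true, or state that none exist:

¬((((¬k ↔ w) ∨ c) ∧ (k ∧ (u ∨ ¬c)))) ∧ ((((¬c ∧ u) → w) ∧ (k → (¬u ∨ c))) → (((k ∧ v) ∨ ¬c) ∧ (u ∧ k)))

w: False; c: False; v: False; u: True; k: False

  ¬((((¬k ↔ w) ∨ c) ∧ (k ∧ (u ∨ ¬c)))) = True
    ((¬k ↔ w) ∨ c) ∧ (k ∧ (u ∨ ¬c)) = False
      (¬k ↔ w) ∨ c = False
        ¬k ↔ w = False
          ¬k = True
      k ∧ (u ∨ ¬c) = False
        u ∨ ¬c = True
          ¬c = True
  (((¬c ∧ u) → w) ∧ (k → (¬u ∨ c))) → (((k ∧ v) ∨ ¬c) ∧ (u ∧ k)) = True
    ((¬c ∧ u) → w) ∧ (k → (¬u ∨ c)) = False
      (¬c ∧ u) → w = False
        ¬c ∧ u = True
          ¬c = True
      k → (¬u ∨ c) = True
        ¬u ∨ c = False
          ¬u = False
    ((k ∧ v) ∨ ¬c) ∧ (u ∧ k) = False
      (k ∧ v) ∨ ¬c = True
        k ∧ v = False
        ¬c = True
      u ∧ k = False
Both conjuncts True, so the formula holds.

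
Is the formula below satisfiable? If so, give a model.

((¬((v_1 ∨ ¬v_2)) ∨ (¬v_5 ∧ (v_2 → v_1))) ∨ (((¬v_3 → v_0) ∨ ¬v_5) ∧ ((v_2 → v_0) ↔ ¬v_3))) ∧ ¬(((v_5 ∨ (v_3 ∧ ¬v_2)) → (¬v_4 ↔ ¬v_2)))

v_0: True, v_1: True, v_2: False, v_3: False, v_4: True, v_5: True

  (¬((v_1 ∨ ¬v_2)) ∨ (¬v_5 ∧ (v_2 → v_1))) ∨ (((¬v_3 → v_0) ∨ ¬v_5) ∧ ((v_2 → v_0) ↔ ¬v_3)) = True
    ¬((v_1 ∨ ¬v_2)) ∨ (¬v_5 ∧ (v_2 → v_1)) = False
      ¬((v_1 ∨ ¬v_2)) = False
        v_1 ∨ ¬v_2 = True
          ¬v_2 = True
      ¬v_5 ∧ (v_2 → v_1) = False
        ¬v_5 = False
        v_2 → v_1 = True
    ((¬v_3 → v_0) ∨ ¬v_5) ∧ ((v_2 → v_0) ↔ ¬v_3) = True
      (¬v_3 → v_0) ∨ ¬v_5 = True
        ¬v_3 → v_0 = True
          ¬v_3 = True
        ¬v_5 = False
      (v_2 → v_0) ↔ ¬v_3 = True
        v_2 → v_0 = True
        ¬v_3 = True
  ¬(((v_5 ∨ (v_3 ∧ ¬v_2)) → (¬v_4 ↔ ¬v_2))) = True
    (v_5 ∨ (v_3 ∧ ¬v_2)) → (¬v_4 ↔ ¬v_2) = False
      v_5 ∨ (v_3 ∧ ¬v_2) = True
        v_3 ∧ ¬v_2 = False
          ¬v_2 = True
      ¬v_4 ↔ ¬v_2 = False
        ¬v_4 = False
        ¬v_2 = True
Both conjuncts True, so the formula holds.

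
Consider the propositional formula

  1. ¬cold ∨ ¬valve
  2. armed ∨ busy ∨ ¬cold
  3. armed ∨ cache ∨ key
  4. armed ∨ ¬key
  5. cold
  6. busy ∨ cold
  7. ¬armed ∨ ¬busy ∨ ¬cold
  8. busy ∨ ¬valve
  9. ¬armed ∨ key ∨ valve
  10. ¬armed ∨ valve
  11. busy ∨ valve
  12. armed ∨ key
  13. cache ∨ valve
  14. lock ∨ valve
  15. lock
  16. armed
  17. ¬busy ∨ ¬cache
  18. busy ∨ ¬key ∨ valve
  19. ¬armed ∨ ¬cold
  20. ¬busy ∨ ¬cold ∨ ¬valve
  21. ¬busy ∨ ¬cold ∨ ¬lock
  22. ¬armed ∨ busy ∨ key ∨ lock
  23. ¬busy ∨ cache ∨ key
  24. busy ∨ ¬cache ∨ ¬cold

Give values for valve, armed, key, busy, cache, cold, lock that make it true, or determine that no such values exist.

Unsatisfiable — no assignment works.

Case armed = True:
  (cold) forces cold = True.
  Clause (¬armed ∨ ¬cold) is falsified — contradiction.
Case armed = False:
  Clause (armed) is falsified — contradiction.
Both cases fail, so the formula is unsatisfiable.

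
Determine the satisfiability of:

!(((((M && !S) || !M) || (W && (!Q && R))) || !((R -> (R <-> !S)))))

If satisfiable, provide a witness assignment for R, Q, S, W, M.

R: False; Q: False; S: True; W: False; M: True

  !(((((M && !S) || !M) || (W && (!Q && R))) || !((R -> (R <-> !S))))) = True
    (((M && !S) || !M) || (W && (!Q && R))) || !((R -> (R <-> !S))) = False
      ((M && !S) || !M) || (W && (!Q && R)) = False
        (M && !S) || !M = False
          M && !S = False
            !S = False
          !M = False
        W && (!Q && R) = False
          !Q && R = False
            !Q = True
      !((R -> (R <-> !S))) = False
        R -> (R <-> !S) = True
          R <-> !S = True
            !S = False
The formula evaluates to True.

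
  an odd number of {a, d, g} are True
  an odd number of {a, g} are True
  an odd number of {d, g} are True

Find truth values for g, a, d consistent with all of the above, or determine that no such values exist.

g = True; a = False; d = False

{a, d, g}: 1 true → odd ✓
{a, g}: 1 true → odd ✓
{d, g}: 1 true → odd ✓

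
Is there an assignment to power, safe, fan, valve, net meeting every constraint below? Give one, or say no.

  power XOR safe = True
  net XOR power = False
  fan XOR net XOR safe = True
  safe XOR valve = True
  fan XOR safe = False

power = True, safe = False, fan = False, valve = True, net = True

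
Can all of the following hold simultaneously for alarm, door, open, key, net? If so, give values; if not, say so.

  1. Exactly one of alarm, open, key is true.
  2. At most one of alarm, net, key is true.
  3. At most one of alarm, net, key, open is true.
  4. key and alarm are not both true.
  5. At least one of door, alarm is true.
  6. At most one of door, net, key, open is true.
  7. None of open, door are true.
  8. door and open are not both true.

alarm = True, door = False, open = False, key = False, net = False

  (1) {alarm, open, key}: 1 true — exactly one ✓
  (2) {alarm, net, key}: 1 true — at most one ✓
  (3) {alarm, net, key, open}: 1 true — at most one ✓
  (4) key=F, alarm=T — not both ✓
  (5) {door, alarm}: 1 true — at least one ✓
  (6) {door, net, key, open}: 0 true — at most one ✓
  (7) {open, door}: 0 true — none ✓
  (8) door=F, open=F — not both ✓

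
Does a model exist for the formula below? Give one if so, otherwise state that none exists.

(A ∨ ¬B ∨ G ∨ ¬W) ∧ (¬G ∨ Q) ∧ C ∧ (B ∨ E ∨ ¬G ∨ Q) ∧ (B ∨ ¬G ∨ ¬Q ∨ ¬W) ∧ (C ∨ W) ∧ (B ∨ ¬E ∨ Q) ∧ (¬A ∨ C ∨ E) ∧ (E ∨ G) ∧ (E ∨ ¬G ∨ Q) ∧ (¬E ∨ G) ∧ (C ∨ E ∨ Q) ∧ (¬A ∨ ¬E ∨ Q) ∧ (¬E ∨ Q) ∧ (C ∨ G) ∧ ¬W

G: True, E: True, W: False, B: False, Q: True, C: True, A: False

Unit clause (C) forces C = True.
Unit clause (¬W) forces W = False.
Try G = False:
  (E ∨ G) forces E = True.
  clause (¬E ∨ G) is falsified — backtrack.
So G = True.
  then (¬G ∨ Q) forces Q = True.
Set E = True.
Set B = False.
Set A = False.
All clauses satisfied.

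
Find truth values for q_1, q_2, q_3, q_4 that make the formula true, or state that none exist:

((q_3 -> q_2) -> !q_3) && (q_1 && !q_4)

q_1 = True, q_2 = False, q_3 = False, q_4 = False

  (q_3 -> q_2) -> !q_3 = True
    q_3 -> q_2 = True
    !q_3 = True
  q_1 && !q_4 = True
    !q_4 = True
Both conjuncts True, so the formula holds.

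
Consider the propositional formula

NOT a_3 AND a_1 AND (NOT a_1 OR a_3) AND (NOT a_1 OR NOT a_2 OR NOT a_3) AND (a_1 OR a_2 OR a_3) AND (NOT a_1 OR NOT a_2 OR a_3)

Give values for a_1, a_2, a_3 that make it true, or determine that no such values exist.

Case a_1 = True:
  (NOT a_3) forces a_3 = False.
  Clause (NOT a_1 OR a_3) is falsified — contradiction.
Case a_1 = False:
  Clause (a_1) is falsified — contradiction.
Both cases fail, so the formula is unsatisfiable.

Unsatisfiable — no assignment works.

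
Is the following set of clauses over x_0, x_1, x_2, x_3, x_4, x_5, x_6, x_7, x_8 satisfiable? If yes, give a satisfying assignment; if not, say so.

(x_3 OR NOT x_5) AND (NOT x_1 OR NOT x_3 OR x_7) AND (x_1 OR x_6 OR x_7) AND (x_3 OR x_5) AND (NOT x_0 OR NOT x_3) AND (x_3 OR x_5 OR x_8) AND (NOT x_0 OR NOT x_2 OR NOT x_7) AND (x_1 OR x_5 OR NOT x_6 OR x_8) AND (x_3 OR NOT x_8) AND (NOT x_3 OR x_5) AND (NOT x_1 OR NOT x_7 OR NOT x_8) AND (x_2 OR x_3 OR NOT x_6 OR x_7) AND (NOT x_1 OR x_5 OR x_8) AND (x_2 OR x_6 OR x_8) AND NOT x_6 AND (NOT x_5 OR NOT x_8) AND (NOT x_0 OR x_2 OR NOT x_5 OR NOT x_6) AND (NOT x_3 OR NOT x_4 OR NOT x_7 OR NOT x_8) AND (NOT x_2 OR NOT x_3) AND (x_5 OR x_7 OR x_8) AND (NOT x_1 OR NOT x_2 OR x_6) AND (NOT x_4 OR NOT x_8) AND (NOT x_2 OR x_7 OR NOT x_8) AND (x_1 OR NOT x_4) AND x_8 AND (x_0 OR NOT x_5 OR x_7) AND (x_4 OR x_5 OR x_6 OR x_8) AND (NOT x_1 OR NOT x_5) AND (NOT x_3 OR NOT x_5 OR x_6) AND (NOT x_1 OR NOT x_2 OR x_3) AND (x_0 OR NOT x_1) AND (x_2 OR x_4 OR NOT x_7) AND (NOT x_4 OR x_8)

Case x_8 = True:
  (x_3 OR NOT x_8) forces x_3 = True.
  (NOT x_0 OR NOT x_3) forces x_0 = False.
  (NOT x_3 OR x_5) forces x_5 = True.
  Clause (NOT x_5 OR NOT x_8) is falsified — contradiction.
Case x_8 = False:
  Clause (x_8) is falsified — contradiction.
Both cases fail, so the formula is unsatisfiable.

Unsatisfiable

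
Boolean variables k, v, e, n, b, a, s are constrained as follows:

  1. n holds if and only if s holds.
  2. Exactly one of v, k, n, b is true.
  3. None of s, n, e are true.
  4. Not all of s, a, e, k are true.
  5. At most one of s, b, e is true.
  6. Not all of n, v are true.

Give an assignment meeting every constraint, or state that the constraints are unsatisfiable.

k=F, v=F, e=F, n=F, b=T, a=F, s=F

  (1) n=F, s=F — same ✓
  (2) {v, k, n, b}: 1 true — exactly one ✓
  (3) {s, n, e}: 0 true — none ✓
  (4) {s, a, e, k}: 0/4 true — not all ✓
  (5) {s, b, e}: 1 true — at most one ✓
  (6) {n, v}: 0/2 true — not all ✓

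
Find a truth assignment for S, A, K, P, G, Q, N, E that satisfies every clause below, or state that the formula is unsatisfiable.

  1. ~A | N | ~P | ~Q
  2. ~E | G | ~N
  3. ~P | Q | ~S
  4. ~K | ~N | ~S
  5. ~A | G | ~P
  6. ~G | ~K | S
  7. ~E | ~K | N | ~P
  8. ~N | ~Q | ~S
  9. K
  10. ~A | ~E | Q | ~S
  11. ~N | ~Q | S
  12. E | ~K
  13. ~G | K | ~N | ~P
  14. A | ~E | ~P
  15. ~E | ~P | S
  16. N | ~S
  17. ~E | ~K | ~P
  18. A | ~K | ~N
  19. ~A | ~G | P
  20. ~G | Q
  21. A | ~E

Unit clause (K) forces K = True.
In (E | ~K) only E is left, so E = True.
In (~E | ~K | ~P) only ~P is left, so P = False.
In (A | ~E) only A is left, so A = True.
In (~A | ~G | P) only ~G is left, so G = False.
In (~E | G | ~N) only ~N is left, so N = False.
In (N | ~S) only ~S is left, so S = False.
Set Q = True.
All clauses satisfied.

S = False, A = True, K = True, P = False, G = False, Q = True, N = False, E = True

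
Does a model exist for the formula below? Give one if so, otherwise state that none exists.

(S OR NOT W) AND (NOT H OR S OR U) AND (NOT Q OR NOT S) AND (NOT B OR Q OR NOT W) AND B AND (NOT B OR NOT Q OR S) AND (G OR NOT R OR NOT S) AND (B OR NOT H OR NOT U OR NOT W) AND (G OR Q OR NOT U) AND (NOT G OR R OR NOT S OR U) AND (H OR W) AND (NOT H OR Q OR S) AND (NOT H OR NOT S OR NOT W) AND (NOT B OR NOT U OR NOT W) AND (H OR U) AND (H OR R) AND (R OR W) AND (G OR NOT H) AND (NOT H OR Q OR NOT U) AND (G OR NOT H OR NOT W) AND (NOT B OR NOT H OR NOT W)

H: True, Q: False, R: True, S: True, B: True, G: True, W: False, U: False

Unit clause (B) forces B = True.
Try H = False:
  (H OR W) forces W = True.
  (S OR NOT W) forces S = True.
  (NOT Q OR NOT S) forces Q = False.
  clause (NOT B OR Q OR NOT W) is falsified — backtrack.
So H = True.
  then (G OR NOT H) forces G = True.
  then (NOT B OR NOT H OR NOT W) forces W = False.
  then (R OR W) forces R = True.
Set Q = False.
  then (NOT H OR Q OR S) forces S = True.
  then (NOT H OR Q OR NOT U) forces U = False.
All clauses satisfied.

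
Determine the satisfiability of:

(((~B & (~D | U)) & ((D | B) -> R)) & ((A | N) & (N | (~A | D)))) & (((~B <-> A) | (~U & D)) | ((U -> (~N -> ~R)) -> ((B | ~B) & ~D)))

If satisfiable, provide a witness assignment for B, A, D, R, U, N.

B = False; A = False; D = False; R = True; U = False; N = True

  ((~B & (~D | U)) & ((D | B) -> R)) & ((A | N) & (N | (~A | D))) = True
    (~B & (~D | U)) & ((D | B) -> R) = True
      ~B & (~D | U) = True
        ~B = True
        ~D | U = True
          ~D = True
      (D | B) -> R = True
        D | B = False
    (A | N) & (N | (~A | D)) = True
      A | N = True
      N | (~A | D) = True
        ~A | D = True
          ~A = True
  ((~B <-> A) | (~U & D)) | ((U -> (~N -> ~R)) -> ((B | ~B) & ~D)) = True
    (~B <-> A) | (~U & D) = False
      ~B <-> A = False
        ~B = True
      ~U & D = False
        ~U = True
    (U -> (~N -> ~R)) -> ((B | ~B) & ~D) = True
      U -> (~N -> ~R) = True
        ~N -> ~R = True
          ~N = False
          ~R = False
      (B | ~B) & ~D = True
        B | ~B = True
          ~B = True
        ~D = True
Both conjuncts True, so the formula holds.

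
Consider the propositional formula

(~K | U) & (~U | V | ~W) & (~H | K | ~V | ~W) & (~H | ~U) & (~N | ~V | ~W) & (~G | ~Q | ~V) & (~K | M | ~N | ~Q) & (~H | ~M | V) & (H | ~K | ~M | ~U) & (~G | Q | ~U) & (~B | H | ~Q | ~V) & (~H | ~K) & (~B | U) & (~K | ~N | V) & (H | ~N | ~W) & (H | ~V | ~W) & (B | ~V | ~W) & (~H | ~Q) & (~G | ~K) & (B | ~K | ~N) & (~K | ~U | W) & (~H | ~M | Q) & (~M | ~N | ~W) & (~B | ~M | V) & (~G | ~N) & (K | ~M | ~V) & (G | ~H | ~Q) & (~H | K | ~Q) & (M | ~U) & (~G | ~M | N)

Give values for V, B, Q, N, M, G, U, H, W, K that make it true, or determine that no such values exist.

Set V = False.
Set B = False.
Set Q = False.
Set N = False.
Set M = False.
  then (M | ~U) forces U = False.
  then (~K | U) forces K = False.
Set G = True.
Set H = True.
Set W = True.
All clauses satisfied.

V = False; B = False; Q = False; N = False; M = False; G = True; U = False; H = True; W = True; K = False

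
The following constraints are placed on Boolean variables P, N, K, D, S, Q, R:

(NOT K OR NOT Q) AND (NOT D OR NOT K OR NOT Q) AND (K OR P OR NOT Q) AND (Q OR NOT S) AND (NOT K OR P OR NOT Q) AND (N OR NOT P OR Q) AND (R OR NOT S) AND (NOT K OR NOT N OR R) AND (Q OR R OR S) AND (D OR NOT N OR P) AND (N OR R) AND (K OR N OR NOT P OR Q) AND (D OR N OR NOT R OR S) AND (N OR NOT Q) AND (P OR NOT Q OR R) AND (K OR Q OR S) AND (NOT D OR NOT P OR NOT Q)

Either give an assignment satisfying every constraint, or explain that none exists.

P=T, N=T, K=T, D=T, S=F, Q=F, R=T

Set P = True.
Try N = False:
  (N OR NOT P OR Q) forces Q = True.
  clause (N OR NOT Q) is falsified — backtrack.
So N = True.
Set K = True.
  then (NOT K OR NOT Q) forces Q = False.
  then (Q OR NOT S) forces S = False.
  then (NOT K OR NOT N OR R) forces R = True.
Set D = True.
All clauses satisfied.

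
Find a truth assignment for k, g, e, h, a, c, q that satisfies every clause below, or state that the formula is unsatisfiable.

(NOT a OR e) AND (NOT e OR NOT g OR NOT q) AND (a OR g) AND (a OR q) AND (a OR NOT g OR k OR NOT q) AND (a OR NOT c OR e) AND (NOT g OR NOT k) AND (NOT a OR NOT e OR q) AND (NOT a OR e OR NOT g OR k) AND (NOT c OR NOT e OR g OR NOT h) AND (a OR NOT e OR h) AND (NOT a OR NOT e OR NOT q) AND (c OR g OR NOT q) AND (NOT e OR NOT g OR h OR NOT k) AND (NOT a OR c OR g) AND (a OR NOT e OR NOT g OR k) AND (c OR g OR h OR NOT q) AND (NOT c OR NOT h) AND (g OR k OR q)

Unsatisfiable — no assignment works.

Case a = True:
  (NOT a OR e) forces e = True.
  (NOT a OR NOT e OR q) forces q = True.
  Clause (NOT a OR NOT e OR NOT q) is falsified — contradiction.
Case a = False:
  (a OR g) forces g = True.
  (a OR q) forces q = True.
  (NOT e OR NOT g OR NOT q) forces e = False.
  (a OR NOT g OR k OR NOT q) forces k = True.
  Clause (NOT g OR NOT k) is falsified — contradiction.
Both cases fail, so the formula is unsatisfiable.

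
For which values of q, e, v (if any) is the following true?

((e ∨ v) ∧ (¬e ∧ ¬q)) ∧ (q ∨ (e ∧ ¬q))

Unsatisfiable — no assignment works.

Case e = True: the conjunct ¬e is False.
Case e = False: the formula simplifies to (v ∧ ¬q) ∧ q.
  q = True: the conjunct ¬q is False.
  q = False: the conjunct q is False.
Both cases fail — unsatisfiable.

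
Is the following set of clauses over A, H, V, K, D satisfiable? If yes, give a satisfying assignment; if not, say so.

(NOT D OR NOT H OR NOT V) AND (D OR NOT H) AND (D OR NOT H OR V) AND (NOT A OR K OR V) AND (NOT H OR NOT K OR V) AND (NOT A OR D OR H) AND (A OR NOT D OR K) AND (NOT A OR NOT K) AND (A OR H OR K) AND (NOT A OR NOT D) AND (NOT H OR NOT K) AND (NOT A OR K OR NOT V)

Try A = True:
  (NOT A OR NOT K) forces K = False.
  (NOT A OR K OR V) forces V = True.
  clause (NOT A OR K OR NOT V) is falsified — backtrack.
So A = False.
Try H = True:
  (D OR NOT H) forces D = True.
  (NOT D OR NOT H OR NOT V) forces V = False.
  (NOT H OR NOT K OR V) forces K = False.
  clause (A OR NOT D OR K) is falsified — backtrack.
So H = False.
  then (A OR H OR K) forces K = True.
Set V = False.
Set D = True.
All clauses satisfied.

A = False; H = False; V = False; K = True; D = True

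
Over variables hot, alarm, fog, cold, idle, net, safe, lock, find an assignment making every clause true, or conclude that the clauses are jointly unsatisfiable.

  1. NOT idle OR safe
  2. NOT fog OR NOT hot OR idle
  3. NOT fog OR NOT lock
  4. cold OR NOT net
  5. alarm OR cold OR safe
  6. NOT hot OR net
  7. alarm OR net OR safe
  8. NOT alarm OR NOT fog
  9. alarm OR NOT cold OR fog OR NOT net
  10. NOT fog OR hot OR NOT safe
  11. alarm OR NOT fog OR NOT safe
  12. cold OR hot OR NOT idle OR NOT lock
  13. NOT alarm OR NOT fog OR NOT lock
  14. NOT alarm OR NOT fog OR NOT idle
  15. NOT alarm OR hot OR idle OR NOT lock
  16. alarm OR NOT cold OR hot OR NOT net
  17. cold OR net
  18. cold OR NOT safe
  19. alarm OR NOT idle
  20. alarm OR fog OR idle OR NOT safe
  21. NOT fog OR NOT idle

Set hot = False.
Set alarm = True.
  then (NOT alarm OR NOT fog) forces fog = False.
Try cold = False:
  (cold OR NOT net) forces net = False.
  clause (cold OR net) is falsified — backtrack.
So cold = True.
Set idle = True.
  then (NOT idle OR safe) forces safe = True.
Set net = True.
Set lock = True.
All clauses satisfied.

hot = False, alarm = True, fog = False, cold = True, idle = True, net = True, safe = True, lock = True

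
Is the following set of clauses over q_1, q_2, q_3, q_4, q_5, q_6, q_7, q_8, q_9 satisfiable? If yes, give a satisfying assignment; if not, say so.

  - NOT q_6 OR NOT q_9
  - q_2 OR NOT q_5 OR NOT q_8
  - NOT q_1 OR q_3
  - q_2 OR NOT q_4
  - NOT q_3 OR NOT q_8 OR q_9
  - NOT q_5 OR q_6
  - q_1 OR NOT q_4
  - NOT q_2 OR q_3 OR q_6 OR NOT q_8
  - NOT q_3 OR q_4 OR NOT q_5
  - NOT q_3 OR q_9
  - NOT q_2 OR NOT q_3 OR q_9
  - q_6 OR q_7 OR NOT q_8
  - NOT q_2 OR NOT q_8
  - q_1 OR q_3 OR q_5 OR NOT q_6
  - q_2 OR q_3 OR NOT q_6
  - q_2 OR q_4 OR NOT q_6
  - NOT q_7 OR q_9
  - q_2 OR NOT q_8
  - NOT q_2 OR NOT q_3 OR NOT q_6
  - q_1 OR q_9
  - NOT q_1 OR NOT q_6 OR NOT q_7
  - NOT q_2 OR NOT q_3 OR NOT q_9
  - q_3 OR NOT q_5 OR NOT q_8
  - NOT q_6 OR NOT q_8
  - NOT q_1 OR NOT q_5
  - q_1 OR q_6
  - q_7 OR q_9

Try q_1 = False:
  (q_1 OR NOT q_4) forces q_4 = False.
  (q_1 OR q_9) forces q_9 = True.
  (NOT q_6 OR NOT q_9) forces q_6 = False.
  clause (q_1 OR q_6) is falsified — backtrack.
So q_1 = True.
  then (NOT q_1 OR q_3) forces q_3 = True.
  then (NOT q_3 OR q_9) forces q_9 = True.
  then (NOT q_2 OR NOT q_3 OR NOT q_9) forces q_2 = False.
  then (NOT q_1 OR NOT q_5) forces q_5 = False.
  then (NOT q_6 OR NOT q_9) forces q_6 = False.
  then (q_2 OR NOT q_4) forces q_4 = False.
  then (q_2 OR NOT q_8) forces q_8 = False.
Set q_7 = True.
All clauses satisfied.

q_1=T, q_2=F, q_3=T, q_4=F, q_5=F, q_6=F, q_7=T, q_8=F, q_9=T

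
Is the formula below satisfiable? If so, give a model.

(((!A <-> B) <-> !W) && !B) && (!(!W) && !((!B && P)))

B=F, W=T, P=F, A=F

  ((!A <-> B) <-> !W) && !B = True
    (!A <-> B) <-> !W = True
      !A <-> B = False
        !A = True
      !W = False
    !B = True
  !(!W) && !((!B && P)) = True
    !(!W) = True
      !W = False
    !((!B && P)) = True
      !B && P = False
        !B = True
Both conjuncts True, so the formula holds.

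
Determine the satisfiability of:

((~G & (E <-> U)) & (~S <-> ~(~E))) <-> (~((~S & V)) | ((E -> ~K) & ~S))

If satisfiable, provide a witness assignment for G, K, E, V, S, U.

G = False, K = True, E = False, V = False, S = True, U = False

  ((~G & (E <-> U)) & (~S <-> ~(~E))) <-> (~((~S & V)) | ((E -> ~K) & ~S)) = True
    (~G & (E <-> U)) & (~S <-> ~(~E)) = True
      ~G & (E <-> U) = True
        ~G = True
        E <-> U = True
      ~S <-> ~(~E) = True
        ~S = False
        ~(~E) = False
          ~E = True
    ~((~S & V)) | ((E -> ~K) & ~S) = True
      ~((~S & V)) = True
        ~S & V = False
          ~S = False
      (E -> ~K) & ~S = False
        E -> ~K = True
          ~K = False
        ~S = False
The formula evaluates to True.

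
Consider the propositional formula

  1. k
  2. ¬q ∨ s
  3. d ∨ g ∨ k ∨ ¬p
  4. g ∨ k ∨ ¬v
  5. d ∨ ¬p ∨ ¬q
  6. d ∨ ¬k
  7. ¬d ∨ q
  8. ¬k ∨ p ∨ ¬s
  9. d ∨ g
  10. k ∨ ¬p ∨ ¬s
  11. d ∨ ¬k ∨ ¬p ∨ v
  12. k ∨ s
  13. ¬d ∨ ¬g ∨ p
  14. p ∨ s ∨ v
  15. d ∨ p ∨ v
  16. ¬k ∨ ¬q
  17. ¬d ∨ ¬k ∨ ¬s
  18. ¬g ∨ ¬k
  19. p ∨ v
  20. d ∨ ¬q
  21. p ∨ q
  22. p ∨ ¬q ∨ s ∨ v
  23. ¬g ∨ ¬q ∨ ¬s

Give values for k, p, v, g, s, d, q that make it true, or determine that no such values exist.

Unsatisfiable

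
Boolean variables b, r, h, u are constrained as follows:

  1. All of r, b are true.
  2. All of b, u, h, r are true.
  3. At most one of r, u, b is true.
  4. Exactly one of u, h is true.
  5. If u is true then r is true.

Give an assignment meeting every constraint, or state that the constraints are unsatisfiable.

Case b = True:
  (1) forces r = True.
  Constraint (3) is violated (r=T, b=T) — contradiction.
Case b = False:
  Constraint (1) is violated (b=F) — contradiction.
Both cases fail — unsatisfiable.

Unsatisfiable — no assignment works.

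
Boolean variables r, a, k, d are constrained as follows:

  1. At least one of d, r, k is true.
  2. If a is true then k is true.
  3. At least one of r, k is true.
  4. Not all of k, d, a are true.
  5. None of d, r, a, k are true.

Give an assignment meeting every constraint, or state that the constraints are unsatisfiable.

UNSATISFIABLE

Case r = True:
  Constraint (5) is violated (r=T) — contradiction.
Case r = False:
  (3) with r=F forces k = True.
  Constraint (5) is violated (k=T) — contradiction.
Both cases fail — unsatisfiable.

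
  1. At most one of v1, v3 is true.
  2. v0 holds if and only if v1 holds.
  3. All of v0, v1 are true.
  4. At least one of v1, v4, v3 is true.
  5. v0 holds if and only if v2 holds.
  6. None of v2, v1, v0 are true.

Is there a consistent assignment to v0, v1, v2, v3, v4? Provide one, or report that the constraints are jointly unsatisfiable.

Case v0 = True:
  Constraint (6) is violated (v0=T) — contradiction.
Case v0 = False:
  Constraint (3) is violated (v0=F) — contradiction.
Both cases fail — unsatisfiable.

Unsatisfiable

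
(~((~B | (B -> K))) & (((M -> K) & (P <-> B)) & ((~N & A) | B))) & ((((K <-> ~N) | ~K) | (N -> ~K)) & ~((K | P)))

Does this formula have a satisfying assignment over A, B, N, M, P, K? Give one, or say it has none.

Case K = True: the conjunct ~((~B | (B -> K))) becomes ~((~B | True)) = False.
Case K = False: the formula simplifies to (~((~B | ~B)) & ((~M & (P <-> B)) & ((~N & A) | B))) & ~P.
  B = True: simplifies to (~M & P) & ~P.
    P = True: the conjunct ~P is False.
    P = False: the conjunct P is False.
  B = False: the conjunct ~((~B | ~B)) becomes ~((True | True)) = False.
Both cases fail — unsatisfiable.

The formula is unsatisfiable.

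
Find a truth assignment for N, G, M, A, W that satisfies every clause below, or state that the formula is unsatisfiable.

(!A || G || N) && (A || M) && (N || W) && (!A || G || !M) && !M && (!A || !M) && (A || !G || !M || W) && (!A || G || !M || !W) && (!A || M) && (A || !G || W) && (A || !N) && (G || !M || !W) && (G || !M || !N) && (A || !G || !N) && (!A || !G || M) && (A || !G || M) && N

The formula is unsatisfiable.

Case M = True:
  Clause (!M) is falsified — contradiction.
Case M = False:
  (A || M) forces A = True.
  Clause (!A || M) is falsified — contradiction.
Both cases fail, so the formula is unsatisfiable.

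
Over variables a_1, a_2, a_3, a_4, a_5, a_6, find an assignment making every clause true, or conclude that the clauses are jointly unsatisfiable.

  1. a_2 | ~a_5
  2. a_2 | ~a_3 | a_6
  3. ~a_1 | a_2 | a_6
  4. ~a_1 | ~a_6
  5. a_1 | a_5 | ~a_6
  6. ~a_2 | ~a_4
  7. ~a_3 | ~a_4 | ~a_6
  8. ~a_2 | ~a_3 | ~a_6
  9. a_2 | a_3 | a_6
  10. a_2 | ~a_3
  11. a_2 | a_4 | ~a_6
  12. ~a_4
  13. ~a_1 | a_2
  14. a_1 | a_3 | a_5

Unit clause (~a_4) forces a_4 = False.
Set a_1 = False.
Try a_2 = False:
  (a_2 | ~a_5) forces a_5 = False.
  (a_1 | a_5 | ~a_6) forces a_6 = False.
  (a_2 | ~a_3 | a_6) forces a_3 = False.
  clause (a_2 | a_3 | a_6) is falsified — backtrack.
So a_2 = True.
Set a_3 = True.
  then (~a_2 | ~a_3 | ~a_6) forces a_6 = False.
Set a_5 = False.
All clauses satisfied.

a_1 = False, a_2 = True, a_3 = True, a_4 = False, a_5 = False, a_6 = False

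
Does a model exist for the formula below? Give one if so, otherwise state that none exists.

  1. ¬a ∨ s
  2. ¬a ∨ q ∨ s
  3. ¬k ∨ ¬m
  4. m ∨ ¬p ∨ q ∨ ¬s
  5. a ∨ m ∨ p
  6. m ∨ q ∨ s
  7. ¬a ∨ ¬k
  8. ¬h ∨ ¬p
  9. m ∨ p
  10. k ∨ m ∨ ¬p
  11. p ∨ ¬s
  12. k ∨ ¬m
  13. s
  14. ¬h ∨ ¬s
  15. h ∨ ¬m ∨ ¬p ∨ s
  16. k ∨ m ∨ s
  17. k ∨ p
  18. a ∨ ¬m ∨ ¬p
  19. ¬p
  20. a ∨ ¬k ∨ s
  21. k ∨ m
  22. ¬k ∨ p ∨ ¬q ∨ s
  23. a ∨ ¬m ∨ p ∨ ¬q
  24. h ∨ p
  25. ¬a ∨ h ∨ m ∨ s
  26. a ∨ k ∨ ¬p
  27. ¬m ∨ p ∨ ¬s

Unsatisfiable

Case s = True:
  (p ∨ ¬s) forces p = True.
  Clause (¬p) is falsified — contradiction.
Case s = False:
  Clause (s) is falsified — contradiction.
Both cases fail, so the formula is unsatisfiable.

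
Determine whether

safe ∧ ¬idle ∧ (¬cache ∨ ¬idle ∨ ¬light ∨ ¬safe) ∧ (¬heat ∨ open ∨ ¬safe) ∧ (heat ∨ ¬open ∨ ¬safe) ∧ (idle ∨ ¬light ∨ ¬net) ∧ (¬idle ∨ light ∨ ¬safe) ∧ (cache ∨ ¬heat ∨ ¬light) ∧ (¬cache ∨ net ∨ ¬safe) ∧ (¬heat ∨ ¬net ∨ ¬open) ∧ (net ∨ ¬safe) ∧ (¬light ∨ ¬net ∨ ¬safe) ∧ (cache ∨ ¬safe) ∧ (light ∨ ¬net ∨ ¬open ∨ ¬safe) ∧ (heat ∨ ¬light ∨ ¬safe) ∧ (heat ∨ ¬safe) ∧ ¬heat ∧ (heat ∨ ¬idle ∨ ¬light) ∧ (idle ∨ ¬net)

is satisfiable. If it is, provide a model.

Case heat = True:
  Clause (¬heat) is falsified — contradiction.
Case heat = False:
  (safe) forces safe = True.
  Clause (heat ∨ ¬safe) is falsified — contradiction.
Both cases fail, so the formula is unsatisfiable.

The formula is unsatisfiable.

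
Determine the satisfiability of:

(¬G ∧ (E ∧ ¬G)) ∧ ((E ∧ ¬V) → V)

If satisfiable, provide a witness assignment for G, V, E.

G = False; V = True; E = True

  ¬G ∧ (E ∧ ¬G) = True
    ¬G = True
    E ∧ ¬G = True
      ¬G = True
  (E ∧ ¬V) → V = True
    E ∧ ¬V = False
      ¬V = False
Both conjuncts True, so the formula holds.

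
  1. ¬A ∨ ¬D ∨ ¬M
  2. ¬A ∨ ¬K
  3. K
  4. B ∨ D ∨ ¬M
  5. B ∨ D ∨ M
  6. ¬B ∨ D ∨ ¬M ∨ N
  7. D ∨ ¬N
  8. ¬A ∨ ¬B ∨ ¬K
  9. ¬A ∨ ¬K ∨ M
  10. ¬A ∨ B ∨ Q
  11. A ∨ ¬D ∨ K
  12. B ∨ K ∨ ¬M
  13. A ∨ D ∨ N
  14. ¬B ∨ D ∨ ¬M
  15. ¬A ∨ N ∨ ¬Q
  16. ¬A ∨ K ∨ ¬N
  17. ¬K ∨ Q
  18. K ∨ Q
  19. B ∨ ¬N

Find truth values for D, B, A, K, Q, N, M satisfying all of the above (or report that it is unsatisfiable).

Unit clause (K) forces K = True.
In (¬K ∨ Q) only Q is left, so Q = True.
In (¬A ∨ ¬K) only ¬A is left, so A = False.
Set D = True.
Set B = True.
Set N = False.
Set M = False.
All clauses satisfied.

D = True, B = True, A = False, K = True, Q = True, N = False, M = False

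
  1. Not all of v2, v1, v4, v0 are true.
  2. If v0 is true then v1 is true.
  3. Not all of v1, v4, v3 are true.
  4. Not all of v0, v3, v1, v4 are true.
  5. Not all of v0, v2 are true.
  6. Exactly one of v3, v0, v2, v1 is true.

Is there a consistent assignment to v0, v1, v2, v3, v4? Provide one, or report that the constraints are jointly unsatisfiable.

v0: False, v1: False, v2: True, v3: False, v4: False

  (1) {v2, v1, v4, v0}: 1/4 true — not all ✓
  (2) v0=F ⇒ v1: vacuous ✓
  (3) {v1, v4, v3}: 0/3 true — not all ✓
  (4) {v0, v3, v1, v4}: 0/4 true — not all ✓
  (5) {v0, v2}: 1/2 true — not all ✓
  (6) {v3, v0, v2, v1}: 1 true — exactly one ✓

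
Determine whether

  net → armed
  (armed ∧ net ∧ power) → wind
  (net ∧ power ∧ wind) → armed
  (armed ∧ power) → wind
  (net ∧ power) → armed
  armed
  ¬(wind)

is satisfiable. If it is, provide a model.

Unit clause (armed) forces armed = True.
Unit clause (¬wind) forces wind = False.
In (¬armed ∨ ¬power ∨ wind) only ¬power is left, so power = False.
Set net = True.
Check each clause:
  (armed): armed holds.
  (¬wind): ¬wind holds.
  (armed ∨ ¬net): armed holds.
  (¬armed ∨ ¬power ∨ wind): ¬power holds.
  (armed ∨ ¬net ∨ ¬power): armed holds.
  (armed ∨ ¬net ∨ ¬power ∨ ¬wind): armed holds.
  (¬armed ∨ ¬net ∨ ¬power ∨ wind): ¬power holds.
All clauses satisfied.

wind: False; net: True; armed: True; power: False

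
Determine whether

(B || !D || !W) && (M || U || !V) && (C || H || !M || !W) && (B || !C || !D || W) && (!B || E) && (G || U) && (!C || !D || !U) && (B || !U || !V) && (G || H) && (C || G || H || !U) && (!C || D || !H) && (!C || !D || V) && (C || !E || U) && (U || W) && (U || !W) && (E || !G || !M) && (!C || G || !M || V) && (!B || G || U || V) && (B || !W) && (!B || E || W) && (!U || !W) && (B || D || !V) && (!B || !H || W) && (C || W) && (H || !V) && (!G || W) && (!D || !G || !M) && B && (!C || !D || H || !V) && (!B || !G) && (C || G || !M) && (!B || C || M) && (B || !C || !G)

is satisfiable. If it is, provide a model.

Case B = True:
  (!B || E) forces E = True.
  (!B || !G) forces G = False.
  (G || U) forces U = True.
  (G || H) forces H = True.
  (!U || !W) forces W = False.
  Clause (!B || !H || W) is falsified — contradiction.
Case B = False:
  Clause (B) is falsified — contradiction.
Both cases fail, so the formula is unsatisfiable.

The formula is unsatisfiable.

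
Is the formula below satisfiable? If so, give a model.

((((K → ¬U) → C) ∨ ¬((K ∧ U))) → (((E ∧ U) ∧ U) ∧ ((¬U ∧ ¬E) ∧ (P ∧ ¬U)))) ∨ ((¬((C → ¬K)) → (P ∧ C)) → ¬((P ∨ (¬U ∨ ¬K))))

U: True, K: True, C: True, P: False, E: True

  ((((K → ¬U) → C) ∨ ¬((K ∧ U))) → (((E ∧ U) ∧ U) ∧ ((¬U ∧ ¬E) ∧ (P ∧ ¬U)))) ∨ ((¬((C → ¬K)) → (P ∧ C)) → ¬((P ∨ (¬U ∨ ¬K)))) = True
    (((K → ¬U) → C) ∨ ¬((K ∧ U))) → (((E ∧ U) ∧ U) ∧ ((¬U ∧ ¬E) ∧ (P ∧ ¬U))) = False
      ((K → ¬U) → C) ∨ ¬((K ∧ U)) = True
        (K → ¬U) → C = True
          K → ¬U = False
            ¬U = False
        ¬((K ∧ U)) = False
          K ∧ U = True
      ((E ∧ U) ∧ U) ∧ ((¬U ∧ ¬E) ∧ (P ∧ ¬U)) = False
        (E ∧ U) ∧ U = True
          E ∧ U = True
        (¬U ∧ ¬E) ∧ (P ∧ ¬U) = False
          ¬U ∧ ¬E = False
            ¬U = False
            ¬E = False
          P ∧ ¬U = False
            ¬U = False
    (¬((C → ¬K)) → (P ∧ C)) → ¬((P ∨ (¬U ∨ ¬K))) = True
      ¬((C → ¬K)) → (P ∧ C) = False
        ¬((C → ¬K)) = True
          C → ¬K = False
            ¬K = False
        P ∧ C = False
      ¬((P ∨ (¬U ∨ ¬K))) = True
        P ∨ (¬U ∨ ¬K) = False
          ¬U ∨ ¬K = False
            ¬U = False
            ¬K = False
The formula evaluates to True.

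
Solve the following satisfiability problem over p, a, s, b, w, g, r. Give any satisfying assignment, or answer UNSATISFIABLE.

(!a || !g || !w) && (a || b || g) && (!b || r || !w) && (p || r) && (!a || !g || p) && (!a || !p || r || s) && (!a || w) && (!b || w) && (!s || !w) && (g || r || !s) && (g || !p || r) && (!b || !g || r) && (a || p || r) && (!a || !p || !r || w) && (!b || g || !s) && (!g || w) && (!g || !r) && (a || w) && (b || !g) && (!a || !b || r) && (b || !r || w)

Set p = False.
  then (p || r) forces r = True.
  then (!g || !r) forces g = False.
Set a = False.
  then (a || b || g) forces b = True.
  then (!b || w) forces w = True.
  then (!s || !w) forces s = False.
All clauses satisfied.

p=F; a=F; s=F; b=T; w=T; g=F; r=T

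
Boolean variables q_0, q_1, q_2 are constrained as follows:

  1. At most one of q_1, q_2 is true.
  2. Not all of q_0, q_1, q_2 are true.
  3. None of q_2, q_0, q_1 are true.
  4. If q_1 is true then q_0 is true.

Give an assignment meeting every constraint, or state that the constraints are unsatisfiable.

q_0 = False, q_1 = False, q_2 = False

  (1) {q_1, q_2}: 0 true — at most one ✓
  (2) {q_0, q_1, q_2}: 0/3 true — not all ✓
  (3) {q_2, q_0, q_1}: 0 true — none ✓
  (4) q_1=F ⇒ q_0: vacuous ✓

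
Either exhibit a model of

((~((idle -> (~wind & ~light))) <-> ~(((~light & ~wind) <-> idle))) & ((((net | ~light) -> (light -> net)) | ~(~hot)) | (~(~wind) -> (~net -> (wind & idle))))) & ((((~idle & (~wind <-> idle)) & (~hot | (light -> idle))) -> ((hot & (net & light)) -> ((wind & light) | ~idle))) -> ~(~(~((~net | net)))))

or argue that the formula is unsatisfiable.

Unsatisfiable — no assignment works.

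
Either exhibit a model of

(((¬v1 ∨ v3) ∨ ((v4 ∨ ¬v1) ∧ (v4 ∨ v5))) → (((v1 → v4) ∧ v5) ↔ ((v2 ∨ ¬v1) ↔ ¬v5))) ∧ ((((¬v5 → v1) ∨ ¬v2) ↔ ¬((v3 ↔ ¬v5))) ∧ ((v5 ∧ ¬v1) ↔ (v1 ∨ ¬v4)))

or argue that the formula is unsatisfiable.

Case v1 = True: the conjunct (v5 ∧ ¬v1) ↔ (v1 ∨ ¬v4) becomes (v5 ∧ False) ↔ (True ∨ ¬v4) = False.
Case v1 = False: the formula simplifies to (v5 ↔ ¬v5) ∧ (((v5 ∨ ¬v2) ↔ ¬((v3 ↔ ¬v5))) ∧ (v5 ↔ ¬v4)).
  v5 = True: the conjunct v5 ↔ ¬v5 becomes True ↔ ¬True = False.
  v5 = False: the conjunct v5 ↔ ¬v5 becomes False ↔ ¬False = False.
Both cases fail — unsatisfiable.

No satisfying assignment exists.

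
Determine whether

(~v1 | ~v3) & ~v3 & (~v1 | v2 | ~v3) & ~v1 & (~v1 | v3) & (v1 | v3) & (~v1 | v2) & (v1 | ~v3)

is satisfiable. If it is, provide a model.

Case v1 = True:
  Clause (~v1) is falsified — contradiction.
Case v1 = False:
  (~v3) forces v3 = False.
  Clause (v1 | v3) is falsified — contradiction.
Both cases fail, so the formula is unsatisfiable.

UNSATISFIABLE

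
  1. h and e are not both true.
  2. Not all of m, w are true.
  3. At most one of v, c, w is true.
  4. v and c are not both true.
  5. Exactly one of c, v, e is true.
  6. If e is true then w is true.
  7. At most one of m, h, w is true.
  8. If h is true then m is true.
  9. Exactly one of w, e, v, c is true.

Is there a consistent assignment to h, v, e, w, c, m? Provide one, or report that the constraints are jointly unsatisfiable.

h=F; v=T; e=F; w=F; c=F; m=T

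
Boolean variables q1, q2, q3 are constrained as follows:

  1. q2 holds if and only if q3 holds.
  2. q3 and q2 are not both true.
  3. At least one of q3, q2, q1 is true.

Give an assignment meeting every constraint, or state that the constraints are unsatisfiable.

q1 = True, q2 = False, q3 = False

  (1) q2=F, q3=F — same ✓
  (2) q3=F, q2=F — not both ✓
  (3) {q3, q2, q1}: 1 true — at least one ✓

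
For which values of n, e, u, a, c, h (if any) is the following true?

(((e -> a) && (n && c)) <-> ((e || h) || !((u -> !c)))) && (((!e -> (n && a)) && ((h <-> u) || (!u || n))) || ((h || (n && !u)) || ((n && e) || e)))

n = True, e = False, u = True, a = True, c = False, h = False

  ((e -> a) && (n && c)) <-> ((e || h) || !((u -> !c))) = True
    (e -> a) && (n && c) = False
      e -> a = True
      n && c = False
    (e || h) || !((u -> !c)) = False
      e || h = False
      !((u -> !c)) = False
        u -> !c = True
          !c = True
  ((!e -> (n && a)) && ((h <-> u) || (!u || n))) || ((h || (n && !u)) || ((n && e) || e)) = True
    (!e -> (n && a)) && ((h <-> u) || (!u || n)) = True
      !e -> (n && a) = True
        !e = True
        n && a = True
      (h <-> u) || (!u || n) = True
        h <-> u = False
        !u || n = True
          !u = False
    (h || (n && !u)) || ((n && e) || e) = False
      h || (n && !u) = False
        n && !u = False
          !u = False
      (n && e) || e = False
        n && e = False
Both conjuncts True, so the formula holds.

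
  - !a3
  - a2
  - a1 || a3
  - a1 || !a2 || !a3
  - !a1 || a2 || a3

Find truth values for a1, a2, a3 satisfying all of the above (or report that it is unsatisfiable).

Unit clause (!a3) forces a3 = False.
Unit clause (a2) forces a2 = True.
In (a1 || a3) only a1 is left, so a1 = True.
Check each clause:
  (!a3): !a3 holds.
  (a2): a2 holds.
  (a1 || a3): a1 holds.
  (a1 || !a2 || !a3): a1 holds.
  (!a1 || a2 || a3): a2 holds.
All clauses satisfied.

a1 = True, a2 = True, a3 = False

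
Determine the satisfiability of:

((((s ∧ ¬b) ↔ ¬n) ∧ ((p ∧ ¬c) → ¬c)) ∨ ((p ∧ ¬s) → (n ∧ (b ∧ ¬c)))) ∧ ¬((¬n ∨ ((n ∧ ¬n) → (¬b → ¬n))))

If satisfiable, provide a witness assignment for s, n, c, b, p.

UNSATISFIABLE

The conjunct ¬((¬n ∨ ((n ∧ ¬n) → (¬b → ¬n)))) is unsatisfiable on its own:
  n=F, b=F: evaluates to False.
  n=F, b=T: evaluates to False.
  n=T, b=F: evaluates to False.
  n=T, b=T: evaluates to False.
So the whole conjunction is unsatisfiable.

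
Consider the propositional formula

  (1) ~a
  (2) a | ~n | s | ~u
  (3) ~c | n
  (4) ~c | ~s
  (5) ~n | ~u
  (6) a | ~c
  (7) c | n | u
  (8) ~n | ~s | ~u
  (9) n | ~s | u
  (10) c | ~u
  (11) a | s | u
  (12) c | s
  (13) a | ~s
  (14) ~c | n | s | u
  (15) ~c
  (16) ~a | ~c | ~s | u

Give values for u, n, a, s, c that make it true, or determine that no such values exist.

Case s = True:
  (~a) forces a = False.
  Clause (a | ~s) is falsified — contradiction.
Case s = False:
  (~a) forces a = False.
  (a | ~c) forces c = False.
  Clause (c | s) is falsified — contradiction.
Both cases fail, so the formula is unsatisfiable.

Unsatisfiable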